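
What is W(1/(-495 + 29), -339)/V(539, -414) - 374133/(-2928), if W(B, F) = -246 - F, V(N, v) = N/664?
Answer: 127489181/526064 ≈ 242.35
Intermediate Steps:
V(N, v) = N/664 (V(N, v) = N*(1/664) = N/664)
W(1/(-495 + 29), -339)/V(539, -414) - 374133/(-2928) = (-246 - 1*(-339))/(((1/664)*539)) - 374133/(-2928) = (-246 + 339)/(539/664) - 374133*(-1/2928) = 93*(664/539) + 124711/976 = 61752/539 + 124711/976 = 127489181/526064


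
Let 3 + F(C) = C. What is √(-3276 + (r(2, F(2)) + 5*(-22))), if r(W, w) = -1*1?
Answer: I*√3387 ≈ 58.198*I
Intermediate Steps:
F(C) = -3 + C
r(W, w) = -1
√(-3276 + (r(2, F(2)) + 5*(-22))) = √(-3276 + (-1 + 5*(-22))) = √(-3276 + (-1 - 110)) = √(-3276 - 111) = √(-3387) = I*√3387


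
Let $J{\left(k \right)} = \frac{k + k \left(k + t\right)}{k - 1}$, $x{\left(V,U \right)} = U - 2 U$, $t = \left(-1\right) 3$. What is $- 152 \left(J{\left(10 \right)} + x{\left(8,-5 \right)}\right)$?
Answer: $- \frac{19000}{9} \approx -2111.1$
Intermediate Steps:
$t = -3$
$x{\left(V,U \right)} = - U$ ($x{\left(V,U \right)} = U - 2 U = - U$)
$J{\left(k \right)} = \frac{k + k \left(-3 + k\right)}{-1 + k}$ ($J{\left(k \right)} = \frac{k + k \left(k - 3\right)}{k - 1} = \frac{k + k \left(-3 + k\right)}{-1 + k}$)
$- 152 \left(J{\left(10 \right)} + x{\left(8,-5 \right)}\right) = - 152 \left(\frac{10 \left(-2 + 10\right)}{-1 + 10} - -5\right) = - 152 \left(10 \cdot \frac{1}{9} \cdot 8 + 5\right) = - 152 \left(\frac{80}{9} + 5\right) = \left(-152\right) \frac{125}{9} = - \frac{19000}{9}$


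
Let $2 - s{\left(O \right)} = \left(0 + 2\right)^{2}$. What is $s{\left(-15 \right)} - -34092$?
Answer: $34090$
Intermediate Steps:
$s{\left(O \right)} = -2$ ($s{\left(O \right)} = 2 - \left(0 + 2\right)^{2} = 2 - 2^{2} = 2 - 4 = -2$)
$s{\left(-15 \right)} - -34092 = -2 - -34092 = -2 + 34092 = 34090$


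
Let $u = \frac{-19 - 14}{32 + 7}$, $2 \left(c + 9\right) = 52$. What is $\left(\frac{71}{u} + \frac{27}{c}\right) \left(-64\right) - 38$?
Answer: $\frac{978110}{187} \approx 5230.5$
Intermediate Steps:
$c = 17$ ($c = -9 + \frac{1}{2} \cdot 52 = -9 + 26 = 17$)
$u = - \frac{11}{13}$ ($u = - \frac{33}{39} = \left(-33\right) \frac{1}{39} = - \frac{11}{13} \approx -0.84615$)
$\left(\frac{71}{u} + \frac{27}{c}\right) \left(-64\right) - 38 = \left(\frac{71}{- \frac{11}{13}} + \frac{27}{17}\right) \left(-64\right) - 38 = \left(71 \left(- \frac{13}{11}\right) + 27 \cdot \frac{1}{17}\right) \left(-64\right) - 38 = \left(- \frac{923}{11} + \frac{27}{17}\right) \left(-64\right) - 38 = \left(- \frac{15394}{187}\right) \left(-64\right) - 38 = \frac{985216}{187} - 38 = \frac{978110}{187}$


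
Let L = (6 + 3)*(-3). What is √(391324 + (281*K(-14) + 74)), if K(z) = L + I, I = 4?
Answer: √384935 ≈ 620.43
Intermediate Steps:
L = -27 (L = 9*(-3) = -27)
K(z) = -23 (K(z) = -27 + 4 = -23)
√(391324 + (281*K(-14) + 74)) = √(391324 + (281*(-23) + 74)) = √(391324 + (-6463 + 74)) = √(391324 - 6389) = √384935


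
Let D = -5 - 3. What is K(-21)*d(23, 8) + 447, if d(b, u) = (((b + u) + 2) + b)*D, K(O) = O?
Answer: 9855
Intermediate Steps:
D = -8
d(b, u) = -16 - 16*b - 8*u (d(b, u) = (((b + u) + 2) + b)*(-8) = ((2 + b + u) + b)*(-8) = (2 + u + 2*b)*(-8) = -16 - 16*b - 8*u)
K(-21)*d(23, 8) + 447 = -21*(-16 - 16*23 - 8*8) + 447 = -21*(-16 - 368 - 64) + 447 = -21*(-448) + 447 = 9408 + 447 = 9855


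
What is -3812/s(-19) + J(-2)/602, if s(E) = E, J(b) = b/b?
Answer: 2294843/11438 ≈ 200.63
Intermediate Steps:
J(b) = 1
-3812/s(-19) + J(-2)/602 = -3812/(-19) + 1/602 = -3812*(-1/19) + 1*(1/602) = 3812/19 + 1/602 = 2294843/11438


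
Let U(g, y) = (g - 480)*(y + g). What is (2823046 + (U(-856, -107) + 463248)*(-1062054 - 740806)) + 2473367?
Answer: -3154667977347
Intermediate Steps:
U(g, y) = (-480 + g)*(g + y)
(2823046 + (U(-856, -107) + 463248)*(-1062054 - 740806)) + 2473367 = (2823046 + (((-856)² - 480*(-856) - 480*(-107) - 856*(-107)) + 463248)*(-1062054 - 740806)) + 2473367 = (2823046 + ((732736 + 410880 + 51360 + 91592) + 463248)*(-1802860)) + 2473367 = (2823046 + (1286568 + 463248)*(-1802860)) + 2473367 = (2823046 + 1749816*(-1802860)) + 2473367 = (2823046 - 3154673273760) + 2473367 = -3154670450714 + 2473367 = -3154667977347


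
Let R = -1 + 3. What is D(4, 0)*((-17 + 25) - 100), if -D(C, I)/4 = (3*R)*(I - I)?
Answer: 0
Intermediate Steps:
R = 2
D(C, I) = 0 (D(C, I) = -4*3*2*(I - I) = -24*0 = -4*0 = 0)
D(4, 0)*((-17 + 25) - 100) = 0*((-17 + 25) - 100) = 0*(8 - 100) = 0*(-92) = 0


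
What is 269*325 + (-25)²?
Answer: 88050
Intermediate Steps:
269*325 + (-25)² = 87425 + 625 = 88050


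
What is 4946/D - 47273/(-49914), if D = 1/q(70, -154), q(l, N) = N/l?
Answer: -2715384719/249570 ≈ -10880.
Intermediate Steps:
D = -5/11 (D = 1/(-154/70) = 1/(-154*1/70) = 1/(-11/5) = -5/11 ≈ -0.45455)
4946/D - 47273/(-49914) = 4946/(-5/11) - 47273/(-49914) = 4946*(-11/5) - 47273*(-1/49914) = -54406/5 + 47273/49914 = -2715384719/249570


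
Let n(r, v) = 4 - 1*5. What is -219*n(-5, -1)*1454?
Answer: 318426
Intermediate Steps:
n(r, v) = -1 (n(r, v) = 4 - 5 = -1)
-219*n(-5, -1)*1454 = -219*(-1)*1454 = 219*1454 = 318426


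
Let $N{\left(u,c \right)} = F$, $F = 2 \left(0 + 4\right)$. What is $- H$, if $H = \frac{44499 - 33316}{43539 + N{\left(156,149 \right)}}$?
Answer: $- \frac{11183}{43547} \approx -0.2568$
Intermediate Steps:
$F = 8$ ($F = 2 \cdot 4 = 8$)
$N{\left(u,c \right)} = 8$
$H = \frac{11183}{43547}$ ($H = \frac{44499 - 33316}{43539 + 8} = \frac{11183}{43547} \approx 0.2568$)
$- H = \left(-1\right) \frac{11183}{43547} = - \frac{11183}{43547}$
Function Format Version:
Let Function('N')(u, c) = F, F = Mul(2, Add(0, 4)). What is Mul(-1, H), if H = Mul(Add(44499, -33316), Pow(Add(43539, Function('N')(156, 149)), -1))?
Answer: Rational(-11183, 43547) ≈ -0.25680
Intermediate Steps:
F = 8 (F = Mul(2, 4) = 8)
Function('N')(u, c) = 8
H = Rational(11183, 43547) (H = Mul(Add(44499, -33316), Pow(Add(43539, 8), -1)) = Mul(11183, Pow(43547, -1)) = Mul(11183, Rational(1, 43547)) = Rational(11183, 43547) ≈ 0.25680)
Mul(-1, H) = Mul(-1, Rational(11183, 43547)) = Rational(-11183, 43547)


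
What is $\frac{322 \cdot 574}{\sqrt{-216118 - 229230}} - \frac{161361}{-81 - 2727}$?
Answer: $\frac{17929}{312} - \frac{92414 i \sqrt{111337}}{111337} \approx 57.465 - 276.96 i$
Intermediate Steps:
$\frac{322 \cdot 574}{\sqrt{-216118 - 229230}} - \frac{161361}{-81 - 2727} = \frac{184828}{\sqrt{-445348}} - \frac{161361}{-81 - 2727} = \frac{184828}{2 i \sqrt{111337}} - \frac{161361}{-2808} = 184828 \left(- \frac{i \sqrt{111337}}{222674}\right) - - \frac{17929}{312} = - \frac{92414 i \sqrt{111337}}{111337} + \frac{17929}{312} = \frac{17929}{312} - \frac{92414 i \sqrt{111337}}{111337}$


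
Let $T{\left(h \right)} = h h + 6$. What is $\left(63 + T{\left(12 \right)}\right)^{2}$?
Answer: $45369$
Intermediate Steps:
$T{\left(h \right)} = 6 + h^{2}$ ($T{\left(h \right)} = h^{2} + 6 = 6 + h^{2}$)
$\left(63 + T{\left(12 \right)}\right)^{2} = \left(63 + \left(6 + 12^{2}\right)\right)^{2} = \left(63 + \left(6 + 144\right)\right)^{2} = \left(63 + 150\right)^{2} = 213^{2} = 45369$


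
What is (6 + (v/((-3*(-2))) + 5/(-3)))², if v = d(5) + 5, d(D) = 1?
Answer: 256/9 ≈ 28.444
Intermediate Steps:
v = 6 (v = 1 + 5 = 6)
(6 + (v/((-3*(-2))) + 5/(-3)))² = (6 + (6/((-3*(-2))) + 5/(-3)))² = (6 + (6/6 + 5*(-⅓)))² = (6 + (6*(⅙) - 5/3))² = (6 + (1 - 5/3))² = (6 - ⅔)² = (16/3)² = 256/9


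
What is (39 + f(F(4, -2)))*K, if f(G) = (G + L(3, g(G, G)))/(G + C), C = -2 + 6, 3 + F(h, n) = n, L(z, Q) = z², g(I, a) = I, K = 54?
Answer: 1890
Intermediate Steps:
F(h, n) = -3 + n
C = 4
f(G) = (9 + G)/(4 + G) (f(G) = (G + 3²)/(G + 4) = (G + 9)/(4 + G) = (9 + G)/(4 + G))
(39 + f(F(4, -2)))*K = (39 + (9 + (-3 - 2))/(4 + (-3 - 2)))*54 = (39 + (9 - 5)/(4 - 5))*54 = (39 + 4/(-1))*54 = (39 - 1*4)*54 = (39 - 4)*54 = 35*54 = 1890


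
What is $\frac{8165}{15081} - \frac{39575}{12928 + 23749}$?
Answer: $- \frac{297362870}{553125837} \approx -0.5376$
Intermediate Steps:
$\frac{8165}{15081} - \frac{39575}{12928 + 23749} = 8165 \cdot \frac{1}{15081} - \frac{39575}{36677} = \frac{8165}{15081} - \frac{39575}{36677} = - \frac{297362870}{553125837}$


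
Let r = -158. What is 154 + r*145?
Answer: -22756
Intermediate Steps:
154 + r*145 = 154 - 158*145 = 154 - 22910 = -22756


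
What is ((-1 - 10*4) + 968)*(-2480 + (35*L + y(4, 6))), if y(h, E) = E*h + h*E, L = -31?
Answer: -3260259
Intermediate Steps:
y(h, E) = 2*E*h (y(h, E) = E*h + E*h = 2*E*h)
((-1 - 10*4) + 968)*(-2480 + (35*L + y(4, 6))) = ((-1 - 10*4) + 968)*(-2480 + (35*(-31) + 2*6*4)) = ((-1 - 40) + 968)*(-2480 + (-1085 + 48)) = (-41 + 968)*(-2480 - 1037) = 927*(-3517) = -3260259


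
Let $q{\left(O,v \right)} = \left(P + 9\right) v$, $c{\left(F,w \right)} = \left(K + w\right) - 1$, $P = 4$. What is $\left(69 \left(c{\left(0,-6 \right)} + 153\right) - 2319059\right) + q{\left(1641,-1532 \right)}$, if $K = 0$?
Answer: $-2328901$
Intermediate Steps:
$c{\left(F,w \right)} = -1 + w$ ($c{\left(F,w \right)} = \left(0 + w\right) - 1 = w - 1 = -1 + w$)
$q{\left(O,v \right)} = 13 v$ ($q{\left(O,v \right)} = \left(4 + 9\right) v = 13 v$)
$\left(69 \left(c{\left(0,-6 \right)} + 153\right) - 2319059\right) + q{\left(1641,-1532 \right)} = \left(69 \left(\left(-1 - 6\right) + 153\right) - 2319059\right) + 13 \left(-1532\right) = \left(69 \left(-7 + 153\right) - 2319059\right) - 19916 = \left(69 \cdot 146 - 2319059\right) - 19916 = \left(10074 - 2319059\right) - 19916 = -2308985 - 19916 = -2328901$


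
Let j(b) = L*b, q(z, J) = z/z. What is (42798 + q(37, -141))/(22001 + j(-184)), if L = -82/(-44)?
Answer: 470789/238239 ≈ 1.9761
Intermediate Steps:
q(z, J) = 1
L = 41/22 (L = -82*(-1/44) = 41/22 ≈ 1.8636)
j(b) = 41*b/22
(42798 + q(37, -141))/(22001 + j(-184)) = (42798 + 1)/(22001 + (41/22)*(-184)) = 42799/(22001 - 3772/11) = 42799/(238239/11) = 42799*(11/238239) = 470789/238239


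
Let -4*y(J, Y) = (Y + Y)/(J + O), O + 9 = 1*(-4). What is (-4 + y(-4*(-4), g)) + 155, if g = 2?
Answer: 452/3 ≈ 150.67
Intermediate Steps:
O = -13 (O = -9 + 1*(-4) = -9 - 4 = -13)
y(J, Y) = -Y/(2*(-13 + J)) (y(J, Y) = -(Y + Y)/(4*(J - 13)) = -2*Y/(4*(-13 + J)) = -Y/(2*(-13 + J)))
(-4 + y(-4*(-4), g)) + 155 = (-4 - 1*2/(-26 + 2*(-4*(-4)))) + 155 = (-4 - 1*2/(-26 + 2*16)) + 155 = (-4 - 1*2/(-26 + 32)) + 155 = (-4 - 1*2/6) + 155 = (-4 - 1*2*1/6) + 155 = (-4 - 1/3) + 155 = -13/3 + 155 = 452/3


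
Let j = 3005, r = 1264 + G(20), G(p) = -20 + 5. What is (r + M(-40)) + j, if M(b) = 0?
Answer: 4254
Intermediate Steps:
G(p) = -15
r = 1249 (r = 1264 - 15 = 1249)
(r + M(-40)) + j = (1249 + 0) + 3005 = 1249 + 3005 = 4254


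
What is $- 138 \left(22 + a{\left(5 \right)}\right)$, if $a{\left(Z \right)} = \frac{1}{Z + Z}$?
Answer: $- \frac{15249}{5} \approx -3049.8$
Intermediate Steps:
$a{\left(Z \right)} = \frac{1}{2 Z}$
$- 138 \left(22 + a{\left(5 \right)}\right) = - 138 \left(22 + \frac{1}{2 \cdot 5}\right) = - 138 \left(22 + \frac{1}{2} \cdot \frac{1}{5}\right) = - 138 \left(22 + \frac{1}{10}\right) = \left(-138\right) \frac{221}{10} = - \frac{15249}{5}$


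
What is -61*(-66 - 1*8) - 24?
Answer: 4490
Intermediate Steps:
-61*(-66 - 1*8) - 24 = -61*(-66 - 8) - 24 = -61*(-74) - 24 = 4514 - 24 = 4490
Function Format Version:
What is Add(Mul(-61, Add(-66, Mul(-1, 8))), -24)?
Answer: 4490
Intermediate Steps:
Add(Mul(-61, Add(-66, Mul(-1, 8))), -24) = Add(Mul(-61, Add(-66, -8)), -24) = Add(Mul(-61, -74), -24) = Add(4514, -24) = 4490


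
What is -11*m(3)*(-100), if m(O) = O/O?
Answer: 1100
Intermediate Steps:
m(O) = 1
-11*m(3)*(-100) = -11*1*(-100) = -11*(-100) = 1100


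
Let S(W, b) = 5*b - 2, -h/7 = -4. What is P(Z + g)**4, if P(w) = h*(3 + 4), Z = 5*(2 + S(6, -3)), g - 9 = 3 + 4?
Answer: 1475789056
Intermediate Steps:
g = 16 (g = 9 + (3 + 4) = 9 + 7 = 16)
h = 28 (h = -7*(-4) = 28)
S(W, b) = -2 + 5*b
Z = -75 (Z = 5*(2 + (-2 + 5*(-3))) = 5*(2 + (-2 - 15)) = 5*(2 - 17) = 5*(-15) = -75)
P(w) = 196 (P(w) = 28*(3 + 4) = 28*7 = 196)
P(Z + g)**4 = 196**4 = 1475789056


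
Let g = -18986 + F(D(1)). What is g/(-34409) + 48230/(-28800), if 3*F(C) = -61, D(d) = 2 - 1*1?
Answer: -5853493/5215680 ≈ -1.1223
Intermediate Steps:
D(d) = 1 (D(d) = 2 - 1 = 1)
F(C) = -61/3 (F(C) = (⅓)*(-61) = -61/3)
g = -57019/3 (g = -18986 - 61/3 = -57019/3 ≈ -19006.)
g/(-34409) + 48230/(-28800) = -57019/3/(-34409) + 48230/(-28800) = -57019/3*(-1/34409) + 48230*(-1/28800) = 3001/5433 - 4823/2880 = -5853493/5215680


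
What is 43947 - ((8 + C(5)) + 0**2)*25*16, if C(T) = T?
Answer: 38747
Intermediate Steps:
43947 - ((8 + C(5)) + 0**2)*25*16 = 43947 - ((8 + 5) + 0**2)*25*16 = 43947 - (13 + 0)*25*16 = 43947 - 13*25*16 = 43947 - 325*16 = 43947 - 1*5200 = 43947 - 5200 = 38747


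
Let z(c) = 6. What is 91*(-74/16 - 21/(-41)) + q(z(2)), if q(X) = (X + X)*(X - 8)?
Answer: -130631/328 ≈ -398.27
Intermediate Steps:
q(X) = 2*X*(-8 + X) (q(X) = (2*X)*(-8 + X) = 2*X*(-8 + X))
91*(-74/16 - 21/(-41)) + q(z(2)) = 91*(-74/16 - 21/(-41)) + 2*6*(-8 + 6) = 91*(-74*1/16 - 21*(-1/41)) + 2*6*(-2) = 91*(-37/8 + 21/41) - 24 = 91*(-1349/328) - 24 = -122759/328 - 24 = -130631/328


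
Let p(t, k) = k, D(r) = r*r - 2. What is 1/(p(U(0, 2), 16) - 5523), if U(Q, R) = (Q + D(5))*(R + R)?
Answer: -1/5507 ≈ -0.00018159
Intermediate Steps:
D(r) = -2 + r**2 (D(r) = r**2 - 2 = -2 + r**2)
U(Q, R) = 2*R*(23 + Q) (U(Q, R) = (Q + (-2 + 5**2))*(R + R) = (Q + (-2 + 25))*(2*R) = (Q + 23)*(2*R) = (23 + Q)*(2*R) = 2*R*(23 + Q))
1/(p(U(0, 2), 16) - 5523) = 1/(16 - 5523) = 1/(-5507) = -1/5507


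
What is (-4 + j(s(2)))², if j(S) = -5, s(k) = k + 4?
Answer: 81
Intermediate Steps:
s(k) = 4 + k
(-4 + j(s(2)))² = (-4 - 5)² = (-9)² = 81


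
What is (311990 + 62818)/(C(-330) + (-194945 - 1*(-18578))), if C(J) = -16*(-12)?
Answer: -124936/58725 ≈ -2.1275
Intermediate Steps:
C(J) = 192
(311990 + 62818)/(C(-330) + (-194945 - 1*(-18578))) = (311990 + 62818)/(192 + (-194945 - 1*(-18578))) = 374808/(192 + (-194945 + 18578)) = 374808/(192 - 176367) = 374808/(-176175) = 374808*(-1/176175) = -124936/58725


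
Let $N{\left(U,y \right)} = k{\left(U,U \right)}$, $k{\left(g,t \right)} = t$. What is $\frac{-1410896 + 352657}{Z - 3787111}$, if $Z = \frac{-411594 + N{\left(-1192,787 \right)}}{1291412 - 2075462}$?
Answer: $\frac{414856143975}{1484641983382} \approx 0.27943$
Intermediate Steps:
$N{\left(U,y \right)} = U$
$Z = \frac{206393}{392025}$ ($Z = \frac{-411594 - 1192}{1291412 - 2075462} = - \frac{412786}{-784050} = \left(-412786\right) \left(- \frac{1}{784050}\right) = \frac{206393}{392025} \approx 0.52648$)
$\frac{-1410896 + 352657}{Z - 3787111} = \frac{-1410896 + 352657}{\frac{206393}{392025} - 3787111} = - \frac{1058239}{- \frac{1484641983382}{392025}} = \left(-1058239\right) \left(- \frac{392025}{1484641983382}\right) = \frac{414856143975}{1484641983382}$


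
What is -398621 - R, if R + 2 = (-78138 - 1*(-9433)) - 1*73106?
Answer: -256808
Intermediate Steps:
R = -141813 (R = -2 + ((-78138 - 1*(-9433)) - 1*73106) = -2 + ((-78138 + 9433) - 73106) = -2 + (-68705 - 73106) = -2 - 141811 = -141813)
-398621 - R = -398621 - 1*(-141813) = -398621 + 141813 = -256808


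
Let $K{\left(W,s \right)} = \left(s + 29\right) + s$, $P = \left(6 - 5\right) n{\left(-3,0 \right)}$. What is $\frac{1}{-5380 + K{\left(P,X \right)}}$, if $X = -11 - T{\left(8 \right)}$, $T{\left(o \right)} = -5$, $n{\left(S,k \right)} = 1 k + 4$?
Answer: $- \frac{1}{5363} \approx -0.00018646$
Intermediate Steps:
$n{\left(S,k \right)} = 4 + k$ ($n{\left(S,k \right)} = k + 4 = 4 + k$)
$P = 4$ ($P = \left(6 - 5\right) \left(4 + 0\right) = 1 \cdot 4 = 4$)
$X = -6$ ($X = -11 - -5 = -11 + 5 = -6$)
$K{\left(W,s \right)} = 29 + 2 s$ ($K{\left(W,s \right)} = \left(29 + s\right) + s = 29 + 2 s$)
$\frac{1}{-5380 + K{\left(P,X \right)}} = \frac{1}{-5380 + \left(29 + 2 \left(-6\right)\right)} = \frac{1}{-5380 + \left(29 - 12\right)} = \frac{1}{-5380 + 17} = \frac{1}{-5363} = - \frac{1}{5363}$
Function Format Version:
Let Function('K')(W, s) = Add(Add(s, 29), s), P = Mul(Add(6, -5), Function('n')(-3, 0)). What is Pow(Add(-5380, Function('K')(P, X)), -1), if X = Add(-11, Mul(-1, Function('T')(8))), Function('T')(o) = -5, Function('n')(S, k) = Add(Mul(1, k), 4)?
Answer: Rational(-1, 5363) ≈ -0.00018646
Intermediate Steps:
Function('n')(S, k) = Add(4, k) (Function('n')(S, k) = Add(k, 4) = Add(4, k))
P = 4 (P = Mul(Add(6, -5), Add(4, 0)) = Mul(1, 4) = 4)
X = -6 (X = Add(-11, Mul(-1, -5)) = Add(-11, 5) = -6)
Function('K')(W, s) = Add(29, Mul(2, s)) (Function('K')(W, s) = Add(Add(29, s), s) = Add(29, Mul(2, s)))
Pow(Add(-5380, Function('K')(P, X)), -1) = Pow(Add(-5380, Add(29, Mul(2, -6))), -1) = Pow(Add(-5380, Add(29, -12)), -1) = Pow(Add(-5380, 17), -1) = Pow(-5363, -1) = Rational(-1, 5363)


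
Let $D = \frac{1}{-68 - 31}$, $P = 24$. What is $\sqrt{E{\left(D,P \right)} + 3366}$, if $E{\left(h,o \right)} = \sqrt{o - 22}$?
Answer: $\sqrt{3366 + \sqrt{2}} \approx 58.029$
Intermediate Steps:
$D = - \frac{1}{99}$ ($D = \frac{1}{-99} = - \frac{1}{99} \approx -0.010101$)
$E{\left(h,o \right)} = \sqrt{-22 + o}$
$\sqrt{E{\left(D,P \right)} + 3366} = \sqrt{\sqrt{-22 + 24} + 3366} = \sqrt{\sqrt{2} + 3366} = \sqrt{3366 + \sqrt{2}}$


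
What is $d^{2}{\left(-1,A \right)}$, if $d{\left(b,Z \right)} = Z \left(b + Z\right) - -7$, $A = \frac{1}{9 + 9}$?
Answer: $\frac{5067001}{104976} \approx 48.268$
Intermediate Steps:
$A = \frac{1}{18} \approx 0.055556$
$d{\left(b,Z \right)} = 7 + Z \left(Z + b\right)$ ($d{\left(b,Z \right)} = Z \left(Z + b\right) + 7 = 7 + Z \left(Z + b\right)$)
$d^{2}{\left(-1,A \right)} = \left(7 + \left(\frac{1}{18}\right)^{2} + \frac{1}{18} \left(-1\right)\right)^{2} = \left(7 + \frac{1}{324} - \frac{1}{18}\right)^{2} = \left(\frac{2251}{324}\right)^{2} = \frac{5067001}{104976}$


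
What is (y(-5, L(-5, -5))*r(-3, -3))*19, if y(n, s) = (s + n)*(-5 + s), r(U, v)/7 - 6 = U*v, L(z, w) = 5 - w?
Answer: 49875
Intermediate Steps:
r(U, v) = 42 + 7*U*v (r(U, v) = 42 + 7*(U*v) = 42 + 7*U*v)
y(n, s) = (-5 + s)*(n + s) (y(n, s) = (n + s)*(-5 + s) = (-5 + s)*(n + s))
(y(-5, L(-5, -5))*r(-3, -3))*19 = (((5 - 1*(-5))² - 5*(-5) - 5*(5 - 1*(-5)) - 5*(5 - 1*(-5)))*(42 + 7*(-3)*(-3)))*19 = (((5 + 5)² + 25 - 5*(5 + 5) - 5*(5 + 5))*(42 + 63))*19 = ((10² + 25 - 5*10 - 5*10)*105)*19 = ((100 + 25 - 50 - 50)*105)*19 = (25*105)*19 = 2625*19 = 49875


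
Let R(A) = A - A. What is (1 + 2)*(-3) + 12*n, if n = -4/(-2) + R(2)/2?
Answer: 15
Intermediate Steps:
R(A) = 0
n = 2 (n = -4/(-2) + 0/2 = -4*(-1/2) + 0*(1/2) = 2 + 0 = 2)
(1 + 2)*(-3) + 12*n = (1 + 2)*(-3) + 12*2 = 3*(-3) + 24 = -9 + 24 = 15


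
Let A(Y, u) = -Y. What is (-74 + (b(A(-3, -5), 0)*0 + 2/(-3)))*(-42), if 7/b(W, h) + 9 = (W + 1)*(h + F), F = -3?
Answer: 3136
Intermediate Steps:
b(W, h) = 7/(-9 + (1 + W)*(-3 + h)) (b(W, h) = 7/(-9 + (W + 1)*(h - 3)) = 7/(-9 + (1 + W)*(-3 + h)))
(-74 + (b(A(-3, -5), 0)*0 + 2/(-3)))*(-42) = (-74 + ((7/(-12 + 0 - (-3)*(-3) - 1*(-3)*0))*0 + 2/(-3)))*(-42) = (-74 + ((7/(-12 + 0 - 3*3 + 3*0))*0 + 2*(-⅓)))*(-42) = (-74 + ((7/(-12 + 0 - 9 + 0))*0 - ⅔))*(-42) = (-74 + ((7/(-21))*0 - ⅔))*(-42) = (-74 + ((7*(-1/21))*0 - ⅔))*(-42) = (-74 + (-⅓*0 - ⅔))*(-42) = (-74 + (0 - ⅔))*(-42) = (-74 - ⅔)*(-42) = -224/3*(-42) = 3136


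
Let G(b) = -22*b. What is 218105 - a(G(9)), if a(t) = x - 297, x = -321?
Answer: 218723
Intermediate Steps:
a(t) = -618 (a(t) = -321 - 297 = -618)
218105 - a(G(9)) = 218105 - 1*(-618) = 218105 + 618 = 218723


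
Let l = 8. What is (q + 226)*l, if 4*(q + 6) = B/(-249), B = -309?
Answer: 146286/83 ≈ 1762.5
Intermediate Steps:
q = -1889/332 (q = -6 + (-309/(-249))/4 = -6 + (-309*(-1/249))/4 = -6 + (¼)*(103/83) = -6 + 103/332 = -1889/332 ≈ -5.6898)
(q + 226)*l = (-1889/332 + 226)*8 = (73143/332)*8 = 146286/83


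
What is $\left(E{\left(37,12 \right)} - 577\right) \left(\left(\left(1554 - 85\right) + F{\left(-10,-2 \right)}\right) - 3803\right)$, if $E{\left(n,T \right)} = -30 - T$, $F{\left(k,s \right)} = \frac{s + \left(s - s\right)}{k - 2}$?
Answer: $\frac{8667857}{6} \approx 1.4446 \cdot 10^{6}$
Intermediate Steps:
$F{\left(k,s \right)} = \frac{s}{-2 + k}$ ($F{\left(k,s \right)} = \frac{s + 0}{-2 + k} = \frac{s}{-2 + k}$)
$\left(E{\left(37,12 \right)} - 577\right) \left(\left(\left(1554 - 85\right) + F{\left(-10,-2 \right)}\right) - 3803\right) = \left(\left(-30 - 12\right) - 577\right) \left(\left(\left(1554 - 85\right) - \frac{2}{-2 - 10}\right) - 3803\right) = \left(\left(-30 - 12\right) - 577\right) \left(\left(1469 - \frac{2}{-12}\right) - 3803\right) = \left(-42 - 577\right) \left(\left(1469 - - \frac{1}{6}\right) - 3803\right) = - 619 \left(\left(1469 + \frac{1}{6}\right) - 3803\right) = - 619 \left(\frac{8815}{6} - 3803\right) = \left(-619\right) \left(- \frac{14003}{6}\right) = \frac{8667857}{6}$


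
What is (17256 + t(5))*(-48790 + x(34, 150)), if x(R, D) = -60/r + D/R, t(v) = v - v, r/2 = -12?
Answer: -14310616500/17 ≈ -8.4180e+8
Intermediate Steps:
r = -24 (r = 2*(-12) = -24)
t(v) = 0
x(R, D) = 5/2 + D/R (x(R, D) = -60/(-24) + D/R = -60*(-1/24) + D/R = 5/2 + D/R)
(17256 + t(5))*(-48790 + x(34, 150)) = (17256 + 0)*(-48790 + (5/2 + 150/34)) = 17256*(-48790 + (5/2 + 150*(1/34))) = 17256*(-48790 + (5/2 + 75/17)) = 17256*(-48790 + 235/34) = 17256*(-1658625/34) = -14310616500/17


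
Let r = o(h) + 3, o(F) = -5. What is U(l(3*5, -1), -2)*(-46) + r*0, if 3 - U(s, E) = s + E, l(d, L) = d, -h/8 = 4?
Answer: 460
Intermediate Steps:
h = -32 (h = -8*4 = -32)
r = -2 (r = -5 + 3 = -2)
U(s, E) = 3 - E - s (U(s, E) = 3 - (s + E) = 3 - (E + s) = 3 + (-E - s) = 3 - E - s)
U(l(3*5, -1), -2)*(-46) + r*0 = (3 - 1*(-2) - 3*5)*(-46) - 2*0 = (3 + 2 - 1*15)*(-46) + 0 = (3 + 2 - 15)*(-46) + 0 = -10*(-46) + 0 = 460 + 0 = 460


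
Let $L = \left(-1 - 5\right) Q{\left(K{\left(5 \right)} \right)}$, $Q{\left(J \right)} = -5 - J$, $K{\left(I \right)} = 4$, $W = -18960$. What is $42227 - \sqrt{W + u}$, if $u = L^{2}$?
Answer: $42227 - 2 i \sqrt{4011} \approx 42227.0 - 126.66 i$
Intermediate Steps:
$L = 54$ ($L = \left(-1 - 5\right) \left(-5 - 4\right) = - 6 \left(-5 - 4\right) = \left(-6\right) \left(-9\right) = 54$)
$u = 2916$ ($u = 54^{2} = 2916$)
$42227 - \sqrt{W + u} = 42227 - \sqrt{-18960 + 2916} = 42227 - \sqrt{-16044} = 42227 - 2 i \sqrt{4011}$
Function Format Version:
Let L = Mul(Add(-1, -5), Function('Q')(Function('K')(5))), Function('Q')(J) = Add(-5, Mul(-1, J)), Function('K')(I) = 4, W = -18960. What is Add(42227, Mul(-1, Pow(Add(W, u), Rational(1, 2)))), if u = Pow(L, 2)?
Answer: Add(42227, Mul(-2, I, Pow(4011, Rational(1, 2)))) ≈ Add(42227., Mul(-126.66, I))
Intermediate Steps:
L = 54 (L = Mul(Add(-1, -5), Add(-5, Mul(-1, 4))) = Mul(-6, Add(-5, -4)) = Mul(-6, -9) = 54)
u = 2916 (u = Pow(54, 2) = 2916)
Add(42227, Mul(-1, Pow(Add(W, u), Rational(1, 2)))) = Add(42227, Mul(-1, Pow(Add(-18960, 2916), Rational(1, 2)))) = Add(42227, Mul(-1, Pow(-16044, Rational(1, 2)))) = Add(42227, Mul(-1, Mul(2, I, Pow(4011, Rational(1, 2))))) = Add(42227, Mul(-2, I, Pow(4011, Rational(1, 2))))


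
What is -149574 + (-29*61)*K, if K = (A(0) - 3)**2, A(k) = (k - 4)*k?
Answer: -165495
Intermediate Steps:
A(k) = k*(-4 + k) (A(k) = (-4 + k)*k = k*(-4 + k))
K = 9 (K = (0*(-4 + 0) - 3)**2 = (0*(-4) - 3)**2 = (0 - 3)**2 = (-3)**2 = 9)
-149574 + (-29*61)*K = -149574 - 29*61*9 = -149574 - 1769*9 = -149574 - 15921 = -165495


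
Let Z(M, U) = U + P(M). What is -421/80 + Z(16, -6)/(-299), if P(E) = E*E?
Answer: -145879/23920 ≈ -6.0986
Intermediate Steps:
P(E) = E²
Z(M, U) = U + M²
-421/80 + Z(16, -6)/(-299) = -421/80 + (-6 + 16²)/(-299) = -421*1/80 + (-6 + 256)*(-1/299) = -421/80 + 250*(-1/299) = -421/80 - 250/299 = -145879/23920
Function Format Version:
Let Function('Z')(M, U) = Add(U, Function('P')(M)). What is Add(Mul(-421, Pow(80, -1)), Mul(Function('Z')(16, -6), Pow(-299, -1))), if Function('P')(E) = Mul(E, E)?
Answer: Rational(-145879, 23920) ≈ -6.0986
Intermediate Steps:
Function('P')(E) = Pow(E, 2)
Function('Z')(M, U) = Add(U, Pow(M, 2))
Add(Mul(-421, Pow(80, -1)), Mul(Function('Z')(16, -6), Pow(-299, -1))) = Add(Mul(-421, Pow(80, -1)), Mul(Add(-6, Pow(16, 2)), Pow(-299, -1))) = Add(Mul(-421, Rational(1, 80)), Mul(Add(-6, 256), Rational(-1, 299))) = Add(Rational(-421, 80), Mul(250, Rational(-1, 299))) = Add(Rational(-421, 80), Rational(-250, 299)) = Rational(-145879, 23920)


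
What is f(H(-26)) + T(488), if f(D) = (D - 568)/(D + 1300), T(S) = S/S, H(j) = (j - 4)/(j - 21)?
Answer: 17232/30565 ≈ 0.56378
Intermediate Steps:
H(j) = (-4 + j)/(-21 + j)
T(S) = 1
f(D) = (-568 + D)/(1300 + D)
f(H(-26)) + T(488) = (-568 + (-4 - 26)/(-21 - 26))/(1300 + (-4 - 26)/(-21 - 26)) + 1 = (-568 - 30/(-47))/(1300 - 30/(-47)) + 1 = (-568 - 1/47*(-30))/(1300 - 1/47*(-30)) + 1 = (-568 + 30/47)/(1300 + 30/47) + 1 = -26666/47/(61130/47) + 1 = (47/61130)*(-26666/47) + 1 = -13333/30565 + 1 = 17232/30565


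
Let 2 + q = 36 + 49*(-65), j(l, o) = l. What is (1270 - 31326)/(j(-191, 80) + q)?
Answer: 15028/1671 ≈ 8.9934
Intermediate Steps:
q = -3151 (q = -2 + (36 + 49*(-65)) = -2 + (36 - 3185) = -2 - 3149 = -3151)
(1270 - 31326)/(j(-191, 80) + q) = (1270 - 31326)/(-191 - 3151) = -30056/(-3342) = -30056*(-1/3342) = 15028/1671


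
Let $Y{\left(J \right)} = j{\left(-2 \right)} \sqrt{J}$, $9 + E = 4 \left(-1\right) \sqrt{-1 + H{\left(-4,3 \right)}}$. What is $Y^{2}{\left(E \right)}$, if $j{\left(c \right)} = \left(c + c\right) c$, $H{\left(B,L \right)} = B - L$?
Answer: $-576 - 512 i \sqrt{2} \approx -576.0 - 724.08 i$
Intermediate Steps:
$j{\left(c \right)} = 2 c^{2}$ ($j{\left(c \right)} = 2 c c = 2 c^{2}$)
$E = -9 - 8 i \sqrt{2}$ ($E = -9 + 4 \left(-1\right) \sqrt{-1 - 7} = -9 - 4 \sqrt{-1 - 7} = -9 - 4 \sqrt{-8} = -9 - 4 \cdot 2 i \sqrt{2} = -9 - 8 i \sqrt{2} \approx -9.0 - 11.314 i$)
$Y{\left(J \right)} = 8 \sqrt{J}$ ($Y{\left(J \right)} = 2 \left(-2\right)^{2} \sqrt{J} = 2 \cdot 4 \sqrt{J} = 8 \sqrt{J}$)
$Y^{2}{\left(E \right)} = \left(8 \sqrt{-9 - 8 i \sqrt{2}}\right)^{2} = -576 - 512 i \sqrt{2}$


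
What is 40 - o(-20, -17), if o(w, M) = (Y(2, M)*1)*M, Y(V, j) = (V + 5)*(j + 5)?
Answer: -1388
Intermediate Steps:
Y(V, j) = (5 + V)*(5 + j)
o(w, M) = M*(35 + 7*M) (o(w, M) = ((25 + 5*2 + 5*M + 2*M)*1)*M = ((25 + 10 + 5*M + 2*M)*1)*M = ((35 + 7*M)*1)*M = (35 + 7*M)*M = M*(35 + 7*M))
40 - o(-20, -17) = 40 - 7*(-17)*(5 - 17) = 40 - 7*(-17)*(-12) = 40 - 1*1428 = 40 - 1428 = -1388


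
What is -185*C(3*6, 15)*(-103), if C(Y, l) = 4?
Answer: 76220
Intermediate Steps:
-185*C(3*6, 15)*(-103) = -185*4*(-103) = -740*(-103) = 76220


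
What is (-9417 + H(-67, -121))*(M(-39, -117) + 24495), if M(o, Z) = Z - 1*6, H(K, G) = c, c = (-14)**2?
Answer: -224734212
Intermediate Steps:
c = 196
H(K, G) = 196
M(o, Z) = -6 + Z (M(o, Z) = Z - 6 = -6 + Z)
(-9417 + H(-67, -121))*(M(-39, -117) + 24495) = (-9417 + 196)*((-6 - 117) + 24495) = -9221*(-123 + 24495) = -9221*24372 = -224734212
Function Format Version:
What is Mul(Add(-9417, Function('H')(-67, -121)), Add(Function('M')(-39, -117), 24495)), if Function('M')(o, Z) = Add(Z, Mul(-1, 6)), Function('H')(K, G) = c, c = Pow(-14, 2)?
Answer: -224734212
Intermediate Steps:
c = 196
Function('H')(K, G) = 196
Function('M')(o, Z) = Add(-6, Z) (Function('M')(o, Z) = Add(Z, -6) = Add(-6, Z))
Mul(Add(-9417, Function('H')(-67, -121)), Add(Function('M')(-39, -117), 24495)) = Mul(Add(-9417, 196), Add(Add(-6, -117), 24495)) = Mul(-9221, Add(-123, 24495)) = Mul(-9221, 24372) = -224734212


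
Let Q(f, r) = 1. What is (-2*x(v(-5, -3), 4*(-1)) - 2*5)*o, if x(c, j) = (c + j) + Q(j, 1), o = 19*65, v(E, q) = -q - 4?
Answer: -2470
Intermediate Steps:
v(E, q) = -4 - q
o = 1235
x(c, j) = 1 + c + j (x(c, j) = (c + j) + 1 = 1 + c + j)
(-2*x(v(-5, -3), 4*(-1)) - 2*5)*o = (-2*(1 + (-4 - 1*(-3)) + 4*(-1)) - 2*5)*1235 = (-2*(1 + (-4 + 3) - 4) - 10)*1235 = (-2*(1 - 1 - 4) - 10)*1235 = (-2*(-4) - 10)*1235 = (8 - 10)*1235 = -2*1235 = -2470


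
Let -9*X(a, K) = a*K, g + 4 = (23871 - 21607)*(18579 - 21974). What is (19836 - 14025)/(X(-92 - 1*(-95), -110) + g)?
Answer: -17433/23058742 ≈ -0.00075603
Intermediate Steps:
g = -7686284 (g = -4 + (23871 - 21607)*(18579 - 21974) = -4 + 2264*(-3395) = -4 - 7686280 = -7686284)
X(a, K) = -K*a/9 (X(a, K) = -a*K/9 = -K*a/9)
(19836 - 14025)/(X(-92 - 1*(-95), -110) + g) = (19836 - 14025)/(-1/9*(-110)*(-92 - 1*(-95)) - 7686284) = 5811/(-1/9*(-110)*(-92 + 95) - 7686284) = 5811/(-1/9*(-110)*3 - 7686284) = 5811/(110/3 - 7686284) = 5811/(-23058742/3) = 5811*(-3/23058742) = -17433/23058742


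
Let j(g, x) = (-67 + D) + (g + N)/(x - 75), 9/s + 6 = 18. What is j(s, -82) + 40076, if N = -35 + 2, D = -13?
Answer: 25117617/628 ≈ 39996.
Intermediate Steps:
s = 3/4 (s = 9/(-6 + 18) = 9/12 = 9*(1/12) = 3/4 ≈ 0.75000)
N = -33
j(g, x) = -80 + (-33 + g)/(-75 + x) (j(g, x) = (-67 - 13) + (g - 33)/(x - 75) = -80 + (-33 + g)/(-75 + x))
j(s, -82) + 40076 = (5967 + 3/4 - 80*(-82))/(-75 - 82) + 40076 = (5967 + 3/4 + 6560)/(-157) + 40076 = -1/157*50111/4 + 40076 = -50111/628 + 40076 = 25117617/628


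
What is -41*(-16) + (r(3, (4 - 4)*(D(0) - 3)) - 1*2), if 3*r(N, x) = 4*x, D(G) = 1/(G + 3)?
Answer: 654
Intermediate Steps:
D(G) = 1/(3 + G)
r(N, x) = 4*x/3 (r(N, x) = (4*x)/3 = 4*x/3)
-41*(-16) + (r(3, (4 - 4)*(D(0) - 3)) - 1*2) = -41*(-16) + (4*((4 - 4)*(1/(3 + 0) - 3))/3 - 1*2) = 656 + (4*(0*(1/3 - 3))/3 - 2) = 656 + (4*(0*(-8/3))/3 - 2) = 656 + ((4/3)*0 - 2) = 656 + (0 - 2) = 656 - 2 = 654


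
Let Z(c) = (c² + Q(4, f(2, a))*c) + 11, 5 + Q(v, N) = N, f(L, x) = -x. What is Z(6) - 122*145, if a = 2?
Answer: -17685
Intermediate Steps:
Q(v, N) = -5 + N
Z(c) = 11 + c² - 7*c (Z(c) = (c² + (-5 - 1*2)*c) + 11 = (c² + (-5 - 2)*c) + 11 = (c² - 7*c) + 11 = 11 + c² - 7*c)
Z(6) - 122*145 = (11 + 6² - 7*6) - 122*145 = (11 + 36 - 42) - 17690 = 5 - 17690 = -17685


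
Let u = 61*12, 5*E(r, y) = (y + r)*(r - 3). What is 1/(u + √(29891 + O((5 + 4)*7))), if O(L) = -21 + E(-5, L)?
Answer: 1830/1265117 - √744430/2530234 ≈ 0.0011055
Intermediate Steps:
E(r, y) = (-3 + r)*(r + y)/5 (E(r, y) = ((y + r)*(r - 3))/5 = ((r + y)*(-3 + r))/5 = ((-3 + r)*(r + y))/5 = (-3 + r)*(r + y)/5)
O(L) = -13 - 8*L/5 (O(L) = -21 + (-⅗*(-5) - 3*L/5 + (⅕)*(-5)² + (⅕)*(-5)*L) = -21 + (3 - 3*L/5 + (⅕)*25 - L) = -21 + (3 - 3*L/5 + 5 - L) = -21 + (8 - 8*L/5) = -13 - 8*L/5)
u = 732
1/(u + √(29891 + O((5 + 4)*7))) = 1/(732 + √(29891 + (-13 - 8*(5 + 4)*7/5))) = 1/(732 + √(29891 + (-13 - 72*7/5))) = 1/(732 + √(29891 + (-13 - 8/5*63))) = 1/(732 + √(29891 + (-13 - 504/5))) = 1/(732 + √(29891 - 569/5)) = 1/(732 + √(148886/5)) = 1/(732 + √744430/5)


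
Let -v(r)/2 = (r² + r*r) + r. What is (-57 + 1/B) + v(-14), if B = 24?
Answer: -19511/24 ≈ -812.96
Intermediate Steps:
v(r) = -4*r² - 2*r (v(r) = -2*((r² + r*r) + r) = -2*((r² + r²) + r) = -2*(2*r² + r) = -2*(r + 2*r²) = -4*r² - 2*r)
(-57 + 1/B) + v(-14) = (-57 + 1/24) - 2*(-14)*(1 + 2*(-14)) = (-57 + 1/24) - 2*(-14)*(1 - 28) = -1367/24 - 2*(-14)*(-27) = -1367/24 - 756 = -19511/24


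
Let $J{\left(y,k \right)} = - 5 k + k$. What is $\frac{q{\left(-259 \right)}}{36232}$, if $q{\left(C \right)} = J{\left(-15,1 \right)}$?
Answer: $- \frac{1}{9058} \approx -0.0001104$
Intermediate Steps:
$J{\left(y,k \right)} = - 4 k$
$q{\left(C \right)} = -4$ ($q{\left(C \right)} = \left(-4\right) 1 = -4$)
$\frac{q{\left(-259 \right)}}{36232} = - \frac{4}{36232} = \left(-4\right) \frac{1}{36232} = - \frac{1}{9058}$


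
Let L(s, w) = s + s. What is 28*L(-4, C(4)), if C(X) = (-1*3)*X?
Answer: -224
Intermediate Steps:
C(X) = -3*X
L(s, w) = 2*s
28*L(-4, C(4)) = 28*(2*(-4)) = 28*(-8) = -224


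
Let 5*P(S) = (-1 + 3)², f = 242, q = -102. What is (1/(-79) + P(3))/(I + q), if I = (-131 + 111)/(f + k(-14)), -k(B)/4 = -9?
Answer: -43229/5604260 ≈ -0.0077136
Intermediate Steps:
P(S) = ⅘ (P(S) = (-1 + 3)²/5 = (⅕)*2² = (⅕)*4 = ⅘)
k(B) = 36 (k(B) = -4*(-9) = 36)
I = -10/139 (I = (-131 + 111)/(242 + 36) = -20/278 = -20*1/278 = -10/139 ≈ -0.071942)
(1/(-79) + P(3))/(I + q) = (1/(-79) + ⅘)/(-10/139 - 102) = (-1/79 + ⅘)/(-14188/139) = (311/395)*(-139/14188) = -43229/5604260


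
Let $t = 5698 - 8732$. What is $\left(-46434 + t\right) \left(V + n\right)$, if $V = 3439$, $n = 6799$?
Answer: $-506453384$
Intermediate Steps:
$t = -3034$
$\left(-46434 + t\right) \left(V + n\right) = \left(-46434 - 3034\right) \left(3439 + 6799\right) = \left(-49468\right) 10238 = -506453384$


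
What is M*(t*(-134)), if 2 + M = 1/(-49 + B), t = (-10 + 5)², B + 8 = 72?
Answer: 19430/3 ≈ 6476.7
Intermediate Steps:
B = 64 (B = -8 + 72 = 64)
t = 25 (t = (-5)² = 25)
M = -29/15 (M = -2 + 1/(-49 + 64) = -2 + 1/15 = -29/15 ≈ -1.9333)
M*(t*(-134)) = -145*(-134)/3 = -29/15*(-3350) = 19430/3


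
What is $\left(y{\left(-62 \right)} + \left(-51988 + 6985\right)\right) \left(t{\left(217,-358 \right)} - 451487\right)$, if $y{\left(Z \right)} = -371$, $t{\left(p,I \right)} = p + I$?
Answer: $20492168872$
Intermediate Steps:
$t{\left(p,I \right)} = I + p$
$\left(y{\left(-62 \right)} + \left(-51988 + 6985\right)\right) \left(t{\left(217,-358 \right)} - 451487\right) = \left(-371 + \left(-51988 + 6985\right)\right) \left(\left(-358 + 217\right) - 451487\right) = \left(-371 - 45003\right) \left(-141 - 451487\right) = \left(-45374\right) \left(-451628\right) = 20492168872$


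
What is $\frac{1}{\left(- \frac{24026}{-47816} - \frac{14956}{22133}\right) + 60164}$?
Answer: $\frac{529155764}{31836035700977} \approx 1.6621 \cdot 10^{-5}$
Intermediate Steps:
$\frac{1}{\left(- \frac{24026}{-47816} - \frac{14956}{22133}\right) + 60164} = \frac{1}{\left(\left(-24026\right) \left(- \frac{1}{47816}\right) - \frac{14956}{22133}\right) + 60164} = \frac{1}{\left(\frac{12013}{23908} - \frac{14956}{22133}\right) + 60164} = \frac{1}{- \frac{91684319}{529155764} + 60164} = \frac{1}{\frac{31836035700977}{529155764}} = \frac{529155764}{31836035700977}$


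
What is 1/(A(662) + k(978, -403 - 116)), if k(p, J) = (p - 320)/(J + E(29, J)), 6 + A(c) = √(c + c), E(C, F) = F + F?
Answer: 3892500/777426419 + 2424249*√331/1554852838 ≈ 0.033373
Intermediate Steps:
E(C, F) = 2*F
A(c) = -6 + √2*√c (A(c) = -6 + √(c + c) = -6 + √(2*c) = -6 + √2*√c)
k(p, J) = (-320 + p)/(3*J) (k(p, J) = (p - 320)/(J + 2*J) = (-320 + p)/((3*J)) = (-320 + p)*(1/(3*J)) = (-320 + p)/(3*J))
1/(A(662) + k(978, -403 - 116)) = 1/((-6 + √2*√662) + (-320 + 978)/(3*(-403 - 116))) = 1/((-6 + 2*√331) + (⅓)*658/(-519)) = 1/((-6 + 2*√331) + (⅓)*(-1/519)*658) = 1/((-6 + 2*√331) - 658/1557) = 1/(-10000/1557 + 2*√331)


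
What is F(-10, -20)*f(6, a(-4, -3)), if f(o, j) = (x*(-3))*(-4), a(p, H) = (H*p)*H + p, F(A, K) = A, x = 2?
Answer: -240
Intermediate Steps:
a(p, H) = p + p*H**2 (a(p, H) = p*H**2 + p = p + p*H**2)
f(o, j) = 24 (f(o, j) = (2*(-3))*(-4) = -6*(-4) = 24)
F(-10, -20)*f(6, a(-4, -3)) = -10*24 = -240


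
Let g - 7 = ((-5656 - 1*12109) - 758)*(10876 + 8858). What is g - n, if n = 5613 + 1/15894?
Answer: -5809868728273/15894 ≈ -3.6554e+8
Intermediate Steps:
g = -365532875 (g = 7 + ((-5656 - 1*12109) - 758)*(10876 + 8858) = 7 + ((-5656 - 12109) - 758)*19734 = 7 + (-17765 - 758)*19734 = 7 - 18523*19734 = 7 - 365532882 = -365532875)
n = 89213023/15894 (n = 5613 + 1/15894 = 89213023/15894 ≈ 5613.0)
g - n = -365532875 - 1*89213023/15894 = -365532875 - 89213023/15894 = -5809868728273/15894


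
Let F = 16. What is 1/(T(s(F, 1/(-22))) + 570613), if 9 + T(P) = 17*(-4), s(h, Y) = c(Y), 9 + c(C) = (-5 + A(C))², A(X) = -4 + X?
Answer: 1/570536 ≈ 1.7527e-6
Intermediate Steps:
c(C) = -9 + (-9 + C)² (c(C) = -9 + (-5 + (-4 + C))² = -9 + (-9 + C)²)
s(h, Y) = -9 + (-9 + Y)²
T(P) = -77 (T(P) = -9 + 17*(-4) = -9 - 68 = -77)
1/(T(s(F, 1/(-22))) + 570613) = 1/(-77 + 570613) = 1/570536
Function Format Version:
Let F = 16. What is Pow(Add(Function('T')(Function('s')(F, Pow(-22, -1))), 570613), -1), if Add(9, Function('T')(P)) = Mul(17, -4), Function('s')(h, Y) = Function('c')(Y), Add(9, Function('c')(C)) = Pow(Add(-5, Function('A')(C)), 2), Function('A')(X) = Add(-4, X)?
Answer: Rational(1, 570536) ≈ 1.7527e-6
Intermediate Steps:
Function('c')(C) = Add(-9, Pow(Add(-9, C), 2)) (Function('c')(C) = Add(-9, Pow(Add(-5, Add(-4, C)), 2)) = Add(-9, Pow(Add(-9, C), 2)))
Function('s')(h, Y) = Add(-9, Pow(Add(-9, Y), 2))
Function('T')(P) = -77 (Function('T')(P) = Add(-9, Mul(17, -4)) = Add(-9, -68) = -77)
Pow(Add(Function('T')(Function('s')(F, Pow(-22, -1))), 570613), -1) = Pow(Add(-77, 570613), -1) = Pow(570536, -1) = Rational(1, 570536)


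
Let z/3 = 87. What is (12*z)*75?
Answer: 234900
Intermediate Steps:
z = 261 (z = 3*87 = 261)
(12*z)*75 = (12*261)*75 = 3132*75 = 234900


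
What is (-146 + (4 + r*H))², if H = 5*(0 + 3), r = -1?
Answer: 24649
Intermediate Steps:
H = 15 (H = 5*3 = 15)
(-146 + (4 + r*H))² = (-146 + (4 - 1*15))² = (-146 + (4 - 15))² = (-146 - 11)² = (-157)² = 24649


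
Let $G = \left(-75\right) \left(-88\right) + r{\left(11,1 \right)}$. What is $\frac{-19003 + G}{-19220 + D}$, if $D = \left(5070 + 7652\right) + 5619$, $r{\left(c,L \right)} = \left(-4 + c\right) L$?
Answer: $\frac{4132}{293} \approx 14.102$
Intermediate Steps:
$r{\left(c,L \right)} = L \left(-4 + c\right)$
$D = 18341$ ($D = 12722 + 5619 = 18341$)
$G = 6607$ ($G = \left(-75\right) \left(-88\right) + 1 \left(-4 + 11\right) = 6600 + 1 \cdot 7 = 6600 + 7 = 6607$)
$\frac{-19003 + G}{-19220 + D} = \frac{-19003 + 6607}{-19220 + 18341} = - \frac{12396}{-879} = \left(-12396\right) \left(- \frac{1}{879}\right) = \frac{4132}{293}$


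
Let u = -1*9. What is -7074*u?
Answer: 63666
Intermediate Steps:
u = -9
-7074*u = -7074*(-9) = 63666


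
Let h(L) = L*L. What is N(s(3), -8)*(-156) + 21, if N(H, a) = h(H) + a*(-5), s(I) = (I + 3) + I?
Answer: -18855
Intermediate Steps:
h(L) = L²
s(I) = 3 + 2*I (s(I) = (3 + I) + I = 3 + 2*I)
N(H, a) = H² - 5*a (N(H, a) = H² + a*(-5) = H² - 5*a)
N(s(3), -8)*(-156) + 21 = ((3 + 2*3)² - 5*(-8))*(-156) + 21 = ((3 + 6)² + 40)*(-156) + 21 = (9² + 40)*(-156) + 21 = (81 + 40)*(-156) + 21 = 121*(-156) + 21 = -18876 + 21 = -18855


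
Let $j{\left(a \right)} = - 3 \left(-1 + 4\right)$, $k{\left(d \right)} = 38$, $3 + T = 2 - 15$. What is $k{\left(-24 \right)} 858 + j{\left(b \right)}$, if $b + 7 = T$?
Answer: $32595$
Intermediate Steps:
$T = -16$ ($T = -3 + \left(2 - 15\right) = -3 - 13 = -16$)
$b = -23$ ($b = -7 - 16 = -23$)
$j{\left(a \right)} = -9$ ($j{\left(a \right)} = \left(-3\right) 3 = -9$)
$k{\left(-24 \right)} 858 + j{\left(b \right)} = 38 \cdot 858 - 9 = 32604 - 9 = 32595$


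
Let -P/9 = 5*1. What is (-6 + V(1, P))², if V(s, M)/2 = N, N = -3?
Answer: 144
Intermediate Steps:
P = -45 ≈ -45.000
V(s, M) = -6 (V(s, M) = 2*(-3) = -6)
(-6 + V(1, P))² = (-6 - 6)² = (-12)² = 144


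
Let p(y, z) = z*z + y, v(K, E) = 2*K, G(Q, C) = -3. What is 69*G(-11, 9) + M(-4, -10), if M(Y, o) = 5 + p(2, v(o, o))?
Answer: 200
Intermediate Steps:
p(y, z) = y + z² (p(y, z) = z² + y = y + z²)
M(Y, o) = 7 + 4*o² (M(Y, o) = 5 + (2 + (2*o)²) = 5 + (2 + 4*o²) = 7 + 4*o²)
69*G(-11, 9) + M(-4, -10) = 69*(-3) + (7 + 4*(-10)²) = -207 + (7 + 4*100) = -207 + (7 + 400) = -207 + 407 = 200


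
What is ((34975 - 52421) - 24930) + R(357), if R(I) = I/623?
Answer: -3771413/89 ≈ -42375.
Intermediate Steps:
R(I) = I/623 (R(I) = I*(1/623) = I/623)
((34975 - 52421) - 24930) + R(357) = ((34975 - 52421) - 24930) + (1/623)*357 = (-17446 - 24930) + 51/89 = -42376 + 51/89 = -3771413/89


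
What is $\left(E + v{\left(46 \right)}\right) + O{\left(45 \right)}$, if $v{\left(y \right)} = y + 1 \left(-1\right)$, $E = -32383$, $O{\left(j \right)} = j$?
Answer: $-32293$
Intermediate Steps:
$v{\left(y \right)} = -1 + y$ ($v{\left(y \right)} = y - 1 = -1 + y$)
$\left(E + v{\left(46 \right)}\right) + O{\left(45 \right)} = \left(-32383 + \left(-1 + 46\right)\right) + 45 = \left(-32383 + 45\right) + 45 = -32338 + 45 = -32293$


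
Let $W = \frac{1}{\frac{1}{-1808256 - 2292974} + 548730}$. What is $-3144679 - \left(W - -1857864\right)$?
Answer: $- \frac{11258062629465178387}{2250467937899} \approx -5.0025 \cdot 10^{6}$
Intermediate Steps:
$W = \frac{4101230}{2250467937899}$ ($W = \frac{1}{\frac{1}{-4101230} + 548730} = \frac{1}{- \frac{1}{4101230} + 548730} = \frac{1}{\frac{2250467937899}{4101230}} = \frac{4101230}{2250467937899} \approx 1.8224 \cdot 10^{-6}$)
$-3144679 - \left(W - -1857864\right) = -3144679 - \left(\frac{4101230}{2250467937899} - -1857864\right) = -3144679 - \left(\frac{4101230}{2250467937899} + 1857864\right) = -3144679 - \frac{4181063364980888966}{2250467937899} = - \frac{11258062629465178387}{2250467937899}$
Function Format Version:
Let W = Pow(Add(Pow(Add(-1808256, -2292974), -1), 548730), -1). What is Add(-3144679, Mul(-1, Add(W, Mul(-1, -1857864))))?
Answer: Rational(-11258062629465178387, 2250467937899) ≈ -5.0025e+6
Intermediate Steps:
W = Rational(4101230, 2250467937899) (W = Pow(Add(Pow(-4101230, -1), 548730), -1) = Pow(Add(Rational(-1, 4101230), 548730), -1) = Pow(Rational(2250467937899, 4101230), -1) = Rational(4101230, 2250467937899) ≈ 1.8224e-6)
Add(-3144679, Mul(-1, Add(W, Mul(-1, -1857864)))) = Add(-3144679, Mul(-1, Add(Rational(4101230, 2250467937899), Mul(-1, -1857864)))) = Add(-3144679, Mul(-1, Add(Rational(4101230, 2250467937899), 1857864))) = Add(-3144679, Mul(-1, Rational(4181063364980888966, 2250467937899))) = Add(-3144679, Rational(-4181063364980888966, 2250467937899)) = Rational(-11258062629465178387, 2250467937899)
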